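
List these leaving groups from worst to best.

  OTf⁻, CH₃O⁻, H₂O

Rank by basicity of the departing species: weakest base leaves most easily.
OTf⁻: pKₐ(CF₃SO₃H (triflic acid)) ≈ -14
H₂O: pKₐ(H₃O⁺) ≈ -1.7
CH₃O⁻: pKₐ(CH₃OH) ≈ 15.5
The question asks for worst first, so the sequence is read in increasing leaving-group ability.

CH₃O⁻ < H₂O < OTf⁻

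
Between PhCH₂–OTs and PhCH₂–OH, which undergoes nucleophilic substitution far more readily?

From PhCH₂–OH the departing group would be OH⁻ (pKₐ(H₂O) ≈ 15.7). Strong base; essentially never leaves without prior activation.
From PhCH₂–OTs the leaving group is OTs⁻ (pKₐ(p-CH₃C₆H₄SO₃H (TsOH)) ≈ -2.8). Resonance-delocalised arenesulfonate.
(In practice PhCH₂–OTs is made from PhCH₂–OH by treatment with TsCl / pyridine, converting the hydroxyl into a tosylate.)

PhCH₂–OTs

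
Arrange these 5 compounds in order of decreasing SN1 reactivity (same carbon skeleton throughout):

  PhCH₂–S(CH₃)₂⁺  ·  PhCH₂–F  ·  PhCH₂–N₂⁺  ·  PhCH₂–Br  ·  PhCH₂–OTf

PhCH₂–N₂⁺ > PhCH₂–OTf > PhCH₂–Br > PhCH₂–S(CH₃)₂⁺ > PhCH₂–F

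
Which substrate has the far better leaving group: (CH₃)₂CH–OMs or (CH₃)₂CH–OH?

(CH₃)₂CH–OMs

From (CH₃)₂CH–OH the departing group would be OH⁻ (pKₐ(H₂O) ≈ 15.7). Strong base; essentially never leaves without prior activation.
From (CH₃)₂CH–OMs the leaving group is OMs⁻ (pKₐ(CH₃SO₃H (MsOH)) ≈ -1.9). Resonance-delocalised alkanesulfonate.
(In practice (CH₃)₂CH–OMs is made from (CH₃)₂CH–OH by treatment with MsCl / Et₃N, converting the hydroxyl into a mesylate.)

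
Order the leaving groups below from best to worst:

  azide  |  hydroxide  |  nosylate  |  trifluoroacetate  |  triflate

triflate: pKₐ(CF₃SO₃H (triflic acid)) ≈ -14
nosylate: pKₐ(p-O₂NC₆H₄SO₃H) ≈ -3.5
trifluoroacetate: pKₐ(CF₃COOH) ≈ 0.2
azide: pKₐ(HN₃) ≈ 4.7
hydroxide: pKₐ(H₂O) ≈ 15.7

triflate > nosylate > trifluoroacetate > azide > hydroxide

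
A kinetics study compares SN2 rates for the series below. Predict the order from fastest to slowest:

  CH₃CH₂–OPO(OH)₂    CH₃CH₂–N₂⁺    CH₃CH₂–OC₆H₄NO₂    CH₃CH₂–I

The skeletons are identical, so relative rate is governed entirely by leaving-group ability.
Leaving-group ability tracks the stability of the departed species; conjugate-acid pKₐ is the usual yardstick (lower pKₐ → better LG).
CH₃CH₂–N₂⁺ loses N₂: no meaningful conjugate acid; N₂ departs as an exceptionally stable neutral molecule
CH₃CH₂–I loses I⁻: pKₐ(HI) ≈ -10
CH₃CH₂–OPO(OH)₂ loses H₂PO₄⁻: pKₐ(H₃PO₄) ≈ 2.1
CH₃CH₂–OC₆H₄NO₂ loses p-O₂N–C₆H₄–O⁻: pKₐ(p-nitrophenol) ≈ 7.2

CH₃CH₂–N₂⁺ > CH₃CH₂–I > CH₃CH₂–OPO(OH)₂ > CH₃CH₂–OC₆H₄NO₂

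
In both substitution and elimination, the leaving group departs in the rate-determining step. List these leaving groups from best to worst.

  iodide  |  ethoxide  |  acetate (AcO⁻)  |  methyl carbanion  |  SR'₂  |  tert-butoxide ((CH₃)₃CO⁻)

iodide > SR'₂ > acetate (AcO⁻) > ethoxide > tert-butoxide ((CH₃)₃CO⁻) > methyl carbanion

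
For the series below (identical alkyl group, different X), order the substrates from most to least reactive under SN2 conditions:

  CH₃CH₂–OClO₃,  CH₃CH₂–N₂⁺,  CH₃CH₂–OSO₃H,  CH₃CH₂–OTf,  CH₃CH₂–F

With the same alkyl group throughout, only the leaving group differentiates the rates.
Leaving-group ability tracks the stability of the departed species; conjugate-acid pKₐ is the usual yardstick (lower pKₐ → better LG).
CH₃CH₂–N₂⁺ loses N₂: no meaningful conjugate acid; N₂ departs as an exceptionally stable neutral molecule
CH₃CH₂–OTf loses OTf⁻: pKₐ(CF₃SO₃H (triflic acid)) ≈ -14
CH₃CH₂–OClO₃ loses ClO₄⁻: pKₐ(HClO₄) ≈ -10
CH₃CH₂–OSO₃H loses HSO₄⁻: pKₐ(H₂SO₄) ≈ -3
CH₃CH₂–F loses F⁻: pKₐ(HF) ≈ 3.2

CH₃CH₂–N₂⁺ > CH₃CH₂–OTf > CH₃CH₂–OClO₃ > CH₃CH₂–OSO₃H > CH₃CH₂–F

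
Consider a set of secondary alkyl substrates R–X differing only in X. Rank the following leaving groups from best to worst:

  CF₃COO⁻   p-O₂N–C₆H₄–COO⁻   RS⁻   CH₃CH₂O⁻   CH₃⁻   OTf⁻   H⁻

Leaving-group ability tracks the stability of the departed species; conjugate-acid pKₐ is the usual yardstick (lower pKₐ → better LG).
OTf⁻: pKₐ(CF₃SO₃H (triflic acid)) ≈ -14
CF₃COO⁻: pKₐ(CF₃COOH) ≈ 0.2
p-O₂N–C₆H₄–COO⁻: pKₐ(p-nitrobenzoic acid) ≈ 3.4
RS⁻: pKₐ(RSH (a thiol)) ≈ 10.5
CH₃CH₂O⁻: pKₐ(CH₃CH₂OH) ≈ 16
H⁻: pKₐ(H₂) ≈ 36
CH₃⁻: pKₐ(CH₄) ≈ 48

OTf⁻ > CF₃COO⁻ > p-O₂N–C₆H₄–COO⁻ > RS⁻ > CH₃CH₂O⁻ > H⁻ > CH₃⁻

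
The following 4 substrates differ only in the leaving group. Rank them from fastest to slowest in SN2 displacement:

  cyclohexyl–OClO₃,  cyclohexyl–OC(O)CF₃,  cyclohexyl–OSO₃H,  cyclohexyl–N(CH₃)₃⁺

cyclohexyl–OClO₃ > cyclohexyl–OSO₃H > cyclohexyl–OC(O)CF₃ > cyclohexyl–N(CH₃)₃⁺

With the same alkyl group throughout, only the leaving group differentiates the rates.
Rank by basicity of the departing species: weakest base leaves most easily.
cyclohexyl–OClO₃ loses ClO₄⁻: pKₐ(HClO₄) ≈ -10
cyclohexyl–OSO₃H loses HSO₄⁻: pKₐ(H₂SO₄) ≈ -3
cyclohexyl–OC(O)CF₃ loses CF₃COO⁻: pKₐ(CF₃COOH) ≈ 0.2
cyclohexyl–N(CH₃)₃⁺ loses NR'₃: pKₐ(R'₃NH⁺) ≈ 10.7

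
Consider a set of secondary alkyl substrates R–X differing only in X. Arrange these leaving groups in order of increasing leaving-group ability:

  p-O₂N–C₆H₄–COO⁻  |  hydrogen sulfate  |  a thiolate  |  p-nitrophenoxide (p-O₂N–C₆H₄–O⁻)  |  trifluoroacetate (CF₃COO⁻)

a thiolate < p-nitrophenoxide (p-O₂N–C₆H₄–O⁻) < p-O₂N–C₆H₄–COO⁻ < trifluoroacetate (CF₃COO⁻) < hydrogen sulfate

Leaving-group ability tracks the stability of the departed species; conjugate-acid pKₐ is the usual yardstick (lower pKₐ → better LG).
hydrogen sulfate: pKₐ(H₂SO₄) ≈ -3
trifluoroacetate (CF₃COO⁻): pKₐ(CF₃COOH) ≈ 0.2
p-O₂N–C₆H₄–COO⁻: pKₐ(p-nitrobenzoic acid) ≈ 3.4 — electron-withdrawing nitro group stabilises the carboxylate
p-nitrophenoxide (p-O₂N–C₆H₄–O⁻): pKₐ(p-nitrophenol) ≈ 7.2 — nitro group delocalises the charge; the classic chromogenic LG
a thiolate: pKₐ(RSH (a thiol)) ≈ 10.5 — moderately basic; rarely leaves without activation
Listed from poorest to best leaving group as asked.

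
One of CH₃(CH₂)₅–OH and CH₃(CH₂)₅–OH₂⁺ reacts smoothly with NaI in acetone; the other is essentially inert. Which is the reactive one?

CH₃(CH₂)₅–OH₂⁺

From CH₃(CH₂)₅–OH the departing group would be OH⁻ (pKₐ(H₂O) ≈ 15.7). Strong base; essentially never leaves without prior activation.
From CH₃(CH₂)₅–OH₂⁺ the leaving group is H₂O (pKₐ(H₃O⁺) ≈ -1.7). Neutral; leaves from a protonated alcohol (R–OH₂⁺).
(In practice CH₃(CH₂)₅–OH₂⁺ is made from CH₃(CH₂)₅–OH by protonation with strong acid, converting the leaving group from hydroxide to neutral water.)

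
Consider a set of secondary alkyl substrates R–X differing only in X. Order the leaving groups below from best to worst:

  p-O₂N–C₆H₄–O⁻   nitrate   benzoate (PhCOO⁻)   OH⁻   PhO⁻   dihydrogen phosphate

nitrate: pKₐ(HNO₃) ≈ -1.3 — resonance-delocalised over three oxygens
dihydrogen phosphate: pKₐ(H₃PO₄) ≈ 2.1 — moderate base; biological leaving group after further activation
benzoate (PhCOO⁻): pKₐ(C₆H₅COOH) ≈ 4.2
p-O₂N–C₆H₄–O⁻: pKₐ(p-nitrophenol) ≈ 7.2
PhO⁻: pKₐ(C₆H₅OH (phenol)) ≈ 10 — resonance into the ring helps, but still a poor LG
OH⁻: pKₐ(H₂O) ≈ 15.7 — strong base; essentially never leaves without prior activation

nitrate > dihydrogen phosphate > benzoate (PhCOO⁻) > p-O₂N–C₆H₄–O⁻ > PhO⁻ > OH⁻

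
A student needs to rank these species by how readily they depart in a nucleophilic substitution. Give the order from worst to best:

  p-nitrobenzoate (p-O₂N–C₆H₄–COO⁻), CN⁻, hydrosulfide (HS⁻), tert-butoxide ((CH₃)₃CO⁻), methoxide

tert-butoxide ((CH₃)₃CO⁻) < methoxide < CN⁻ < hydrosulfide (HS⁻) < p-nitrobenzoate (p-O₂N–C₆H₄–COO⁻)

p-nitrobenzoate (p-O₂N–C₆H₄–COO⁻): pKₐ(p-nitrobenzoic acid) ≈ 3.4 — electron-withdrawing nitro group stabilises the carboxylate
hydrosulfide (HS⁻): pKₐ(H₂S) ≈ 7 — larger and more polarisable than the oxygen analogue
CN⁻: pKₐ(HCN) ≈ 9.2 — sp carbon stabilises the charge somewhat, but still a poor LG
methoxide: pKₐ(CH₃OH) ≈ 15.5 — strong base; alkoxides do not leave unassisted
tert-butoxide ((CH₃)₃CO⁻): pKₐ(t-BuOH) ≈ 18
Reversing gives the worst-to-best order requested.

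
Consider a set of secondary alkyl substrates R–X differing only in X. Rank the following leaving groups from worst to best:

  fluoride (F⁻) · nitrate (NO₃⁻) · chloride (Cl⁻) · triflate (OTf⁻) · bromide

fluoride (F⁻) < nitrate (NO₃⁻) < chloride (Cl⁻) < bromide < triflate (OTf⁻)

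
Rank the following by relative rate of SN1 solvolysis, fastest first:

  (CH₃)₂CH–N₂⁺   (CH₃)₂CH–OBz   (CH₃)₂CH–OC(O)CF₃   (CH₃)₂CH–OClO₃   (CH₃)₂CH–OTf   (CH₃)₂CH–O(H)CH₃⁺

Same R in every case — rank the leaving groups.
The more stable X⁻ (or X) is on its own — i.e. the weaker a base it is — the better a leaving group it makes.
(CH₃)₂CH–N₂⁺ loses N₂: no meaningful conjugate acid; N₂ departs as an exceptionally stable neutral molecule
(CH₃)₂CH–OTf loses OTf⁻: pKₐ(CF₃SO₃H (triflic acid)) ≈ -14
(CH₃)₂CH–OClO₃ loses ClO₄⁻: pKₐ(HClO₄) ≈ -10
(CH₃)₂CH–O(H)CH₃⁺ loses R'OH: pKₐ(R'OH₂⁺) ≈ -2.4
(CH₃)₂CH–OC(O)CF₃ loses CF₃COO⁻: pKₐ(CF₃COOH) ≈ 0.2
(CH₃)₂CH–OBz loses PhCOO⁻: pKₐ(C₆H₅COOH) ≈ 4.2

(CH₃)₂CH–N₂⁺ > (CH₃)₂CH–OTf > (CH₃)₂CH–OClO₃ > (CH₃)₂CH–O(H)CH₃⁺ > (CH₃)₂CH–OC(O)CF₃ > (CH₃)₂CH–OBz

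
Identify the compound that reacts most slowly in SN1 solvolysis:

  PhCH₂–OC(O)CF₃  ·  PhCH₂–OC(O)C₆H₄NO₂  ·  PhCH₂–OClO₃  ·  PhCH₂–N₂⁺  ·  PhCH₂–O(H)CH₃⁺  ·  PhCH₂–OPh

PhCH₂–OPh

Same R in every case — rank the leaving groups.
Rank by basicity of the departing species: weakest base leaves most easily.
PhCH₂–N₂⁺ loses N₂: no meaningful conjugate acid; N₂ departs as an exceptionally stable neutral molecule
PhCH₂–OClO₃ loses ClO₄⁻: pKₐ(HClO₄) ≈ -10
PhCH₂–O(H)CH₃⁺ loses R'OH: pKₐ(R'OH₂⁺) ≈ -2.4
PhCH₂–OC(O)CF₃ loses CF₃COO⁻: pKₐ(CF₃COOH) ≈ 0.2
PhCH₂–OC(O)C₆H₄NO₂ loses p-O₂N–C₆H₄–COO⁻: pKₐ(p-nitrobenzoic acid) ≈ 3.4
PhCH₂–OPh loses PhO⁻: pKₐ(C₆H₅OH (phenol)) ≈ 10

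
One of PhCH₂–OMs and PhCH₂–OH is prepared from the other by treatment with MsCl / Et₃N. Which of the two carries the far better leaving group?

PhCH₂–OMs

From PhCH₂–OH the departing group would be OH⁻ (pKₐ(H₂O) ≈ 15.7). Strong base; essentially never leaves without prior activation.
From PhCH₂–OMs the leaving group is OMs⁻ (pKₐ(CH₃SO₃H (MsOH)) ≈ -1.9). Resonance-delocalised alkanesulfonate.
Treatment with MsCl / Et₃N works by converting the hydroxyl into a mesylate, making PhCH₂–OMs enormously more reactive.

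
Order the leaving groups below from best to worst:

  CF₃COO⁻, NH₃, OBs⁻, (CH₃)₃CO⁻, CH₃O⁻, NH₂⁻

OBs⁻ > CF₃COO⁻ > NH₃ > CH₃O⁻ > (CH₃)₃CO⁻ > NH₂⁻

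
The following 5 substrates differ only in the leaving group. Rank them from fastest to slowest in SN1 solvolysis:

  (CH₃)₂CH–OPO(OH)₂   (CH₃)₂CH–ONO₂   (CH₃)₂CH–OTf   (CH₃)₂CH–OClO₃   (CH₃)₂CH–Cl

With the same alkyl group throughout, only the leaving group differentiates the rates.
Leaving-group ability tracks the stability of the departed species; conjugate-acid pKₐ is the usual yardstick (lower pKₐ → better LG).
(CH₃)₂CH–OTf loses OTf⁻: pKₐ(CF₃SO₃H (triflic acid)) ≈ -14
(CH₃)₂CH–OClO₃ loses ClO₄⁻: pKₐ(HClO₄) ≈ -10
(CH₃)₂CH–Cl loses Cl⁻: pKₐ(HCl) ≈ -7
(CH₃)₂CH–ONO₂ loses NO₃⁻: pKₐ(HNO₃) ≈ -1.3
(CH₃)₂CH–OPO(OH)₂ loses H₂PO₄⁻: pKₐ(H₃PO₄) ≈ 2.1

(CH₃)₂CH–OTf > (CH₃)₂CH–OClO₃ > (CH₃)₂CH–Cl > (CH₃)₂CH–ONO₂ > (CH₃)₂CH–OPO(OH)₂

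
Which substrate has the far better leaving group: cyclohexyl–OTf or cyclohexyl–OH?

From cyclohexyl–OH the departing group would be OH⁻ (pKₐ(H₂O) ≈ 15.7). Strong base; essentially never leaves without prior activation.
From cyclohexyl–OTf the leaving group is OTf⁻ (pKₐ(CF₃SO₃H (triflic acid)) ≈ -14). Charge spread over three oxygens and a CF₃ group; the premier leaving group in synthesis.
(In practice cyclohexyl–OTf is made from cyclohexyl–OH by treatment with Tf₂O / 2,6-lutidine, converting the hydroxyl into a triflate.)

cyclohexyl–OTf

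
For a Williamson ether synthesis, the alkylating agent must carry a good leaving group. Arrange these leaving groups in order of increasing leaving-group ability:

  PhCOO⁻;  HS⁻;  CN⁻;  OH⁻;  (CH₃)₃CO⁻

(CH₃)₃CO⁻ < OH⁻ < CN⁻ < HS⁻ < PhCOO⁻

PhCOO⁻: pKₐ(C₆H₅COOH) ≈ 4.2 — aryl carboxylate
HS⁻: pKₐ(H₂S) ≈ 7
CN⁻: pKₐ(HCN) ≈ 9.2 — sp carbon stabilises the charge somewhat, but still a poor LG
OH⁻: pKₐ(H₂O) ≈ 15.7
(CH₃)₃CO⁻: pKₐ(t-BuOH) ≈ 18
The question asks for worst first, so the sequence is read in increasing leaving-group ability.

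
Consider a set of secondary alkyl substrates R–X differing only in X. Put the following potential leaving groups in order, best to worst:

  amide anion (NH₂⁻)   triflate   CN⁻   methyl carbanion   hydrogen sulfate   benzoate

triflate: pKₐ(CF₃SO₃H (triflic acid)) ≈ -14
hydrogen sulfate: pKₐ(H₂SO₄) ≈ -3
benzoate: pKₐ(C₆H₅COOH) ≈ 4.2
CN⁻: pKₐ(HCN) ≈ 9.2
amide anion (NH₂⁻): pKₐ(NH₃) ≈ 38
methyl carbanion: pKₐ(CH₄) ≈ 48

triflate > hydrogen sulfate > benzoate > CN⁻ > amide anion (NH₂⁻) > methyl carbanion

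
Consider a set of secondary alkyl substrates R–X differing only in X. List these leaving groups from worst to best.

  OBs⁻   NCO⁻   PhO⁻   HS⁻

PhO⁻ < HS⁻ < NCO⁻ < OBs⁻

OBs⁻: pKₐ(p-BrC₆H₄SO₃H) ≈ -2.8 — arenesulfonate with a p-bromo substituent
NCO⁻: pKₐ(HOCN) ≈ 3.5
HS⁻: pKₐ(H₂S) ≈ 7
PhO⁻: pKₐ(C₆H₅OH (phenol)) ≈ 10 — resonance into the ring helps, but still a poor LG
Reversing gives the worst-to-best order requested.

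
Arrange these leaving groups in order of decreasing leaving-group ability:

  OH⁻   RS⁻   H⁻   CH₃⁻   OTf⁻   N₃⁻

Rank by basicity of the departing species: weakest base leaves most easily.
OTf⁻: pKₐ(CF₃SO₃H (triflic acid)) ≈ -14 — charge spread over three oxygens and a CF₃ group; the premier leaving group in synthesis
N₃⁻: pKₐ(HN₃) ≈ 4.7
RS⁻: pKₐ(RSH (a thiol)) ≈ 10.5
OH⁻: pKₐ(H₂O) ≈ 15.7 — strong base; essentially never leaves without prior activation
H⁻: pKₐ(H₂) ≈ 36 — extremely strong base; leaves only in special hydride-transfer contexts
CH₃⁻: pKₐ(CH₄) ≈ 48

OTf⁻ > N₃⁻ > RS⁻ > OH⁻ > H⁻ > CH₃⁻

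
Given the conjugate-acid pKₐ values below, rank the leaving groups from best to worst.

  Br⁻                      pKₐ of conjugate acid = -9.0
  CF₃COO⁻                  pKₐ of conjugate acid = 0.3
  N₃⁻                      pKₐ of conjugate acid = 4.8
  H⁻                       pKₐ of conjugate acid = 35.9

Br⁻ > CF₃COO⁻ > N₃⁻ > H⁻

Lower conjugate-acid pKₐ ⇒ weaker base ⇒ better leaving group.
Sorting by the given values: Br⁻ (-9.0), CF₃COO⁻ (0.3), N₃⁻ (4.8), H⁻ (35.9).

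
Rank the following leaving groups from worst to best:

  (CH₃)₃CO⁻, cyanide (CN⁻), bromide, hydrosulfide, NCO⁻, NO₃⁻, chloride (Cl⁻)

(CH₃)₃CO⁻ < cyanide (CN⁻) < hydrosulfide < NCO⁻ < NO₃⁻ < chloride (Cl⁻) < bromide

A good leaving group is a weak base: the lower the pKₐ of its conjugate acid, the more readily it departs.
bromide: pKₐ(HBr) ≈ -9
chloride (Cl⁻): pKₐ(HCl) ≈ -7
NO₃⁻: pKₐ(HNO₃) ≈ -1.3
NCO⁻: pKₐ(HOCN) ≈ 3.5
hydrosulfide: pKₐ(H₂S) ≈ 7
cyanide (CN⁻): pKₐ(HCN) ≈ 9.2
(CH₃)₃CO⁻: pKₐ(t-BuOH) ≈ 18
Reversing gives the worst-to-best order requested.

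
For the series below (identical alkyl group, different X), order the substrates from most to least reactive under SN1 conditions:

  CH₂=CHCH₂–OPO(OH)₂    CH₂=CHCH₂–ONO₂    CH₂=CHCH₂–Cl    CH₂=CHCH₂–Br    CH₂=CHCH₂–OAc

Identical carbon frameworks mean the comparison reduces to leaving-group quality.
The more stable X⁻ (or X) is on its own — i.e. the weaker a base it is — the better a leaving group it makes.
CH₂=CHCH₂–Br loses Br⁻: pKₐ(HBr) ≈ -9
CH₂=CHCH₂–Cl loses Cl⁻: pKₐ(HCl) ≈ -7
CH₂=CHCH₂–ONO₂ loses NO₃⁻: pKₐ(HNO₃) ≈ -1.3
CH₂=CHCH₂–OPO(OH)₂ loses H₂PO₄⁻: pKₐ(H₃PO₄) ≈ 2.1
CH₂=CHCH₂–OAc loses AcO⁻: pKₐ(CH₃COOH) ≈ 4.8

CH₂=CHCH₂–Br > CH₂=CHCH₂–Cl > CH₂=CHCH₂–ONO₂ > CH₂=CHCH₂–OPO(OH)₂ > CH₂=CHCH₂–OAc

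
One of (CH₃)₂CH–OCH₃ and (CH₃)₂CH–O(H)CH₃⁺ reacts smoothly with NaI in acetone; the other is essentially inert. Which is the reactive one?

(CH₃)₂CH–O(H)CH₃⁺

From (CH₃)₂CH–OCH₃ the departing group would be CH₃O⁻ (pKₐ(CH₃OH) ≈ 15.5). Strong base; alkoxides do not leave unassisted.
From (CH₃)₂CH–O(H)CH₃⁺ the leaving group is R'OH (pKₐ(R'OH₂⁺) ≈ -2.4). Neutral; leaves from a protonated ether (an oxonium ion, R–O(H)R'⁺).
(In practice (CH₃)₂CH–O(H)CH₃⁺ is made from (CH₃)₂CH–OCH₃ by protonation with concentrated HI, allowing neutral methanol, rather than methoxide, to depart.)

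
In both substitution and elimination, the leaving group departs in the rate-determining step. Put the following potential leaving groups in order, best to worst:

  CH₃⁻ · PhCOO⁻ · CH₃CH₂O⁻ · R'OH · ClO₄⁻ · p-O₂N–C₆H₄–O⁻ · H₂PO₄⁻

Leaving-group ability tracks the stability of the departed species; conjugate-acid pKₐ is the usual yardstick (lower pKₐ → better LG).
ClO₄⁻: pKₐ(HClO₄) ≈ -10 — extremely weak base; rarely used for safety reasons
R'OH: pKₐ(R'OH₂⁺) ≈ -2.4
H₂PO₄⁻: pKₐ(H₃PO₄) ≈ 2.1 — moderate base; biological leaving group after further activation
PhCOO⁻: pKₐ(C₆H₅COOH) ≈ 4.2 — aryl carboxylate
p-O₂N–C₆H₄–O⁻: pKₐ(p-nitrophenol) ≈ 7.2 — nitro group delocalises the charge; the classic chromogenic LG
CH₃CH₂O⁻: pKₐ(CH₃CH₂OH) ≈ 16 — strong base; alkoxides do not leave unassisted
CH₃⁻: pKₐ(CH₄) ≈ 48 — unstabilised carbanion; the worst conceivable leaving group

ClO₄⁻ > R'OH > H₂PO₄⁻ > PhCOO⁻ > p-O₂N–C₆H₄–O⁻ > CH₃CH₂O⁻ > CH₃⁻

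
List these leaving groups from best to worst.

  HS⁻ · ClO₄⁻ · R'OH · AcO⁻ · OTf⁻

OTf⁻ > ClO₄⁻ > R'OH > AcO⁻ > HS⁻

A good leaving group is a weak base: the lower the pKₐ of its conjugate acid, the more readily it departs.
OTf⁻: pKₐ(CF₃SO₃H (triflic acid)) ≈ -14
ClO₄⁻: pKₐ(HClO₄) ≈ -10
R'OH: pKₐ(R'OH₂⁺) ≈ -2.4
AcO⁻: pKₐ(CH₃COOH) ≈ 4.8
HS⁻: pKₐ(H₂S) ≈ 7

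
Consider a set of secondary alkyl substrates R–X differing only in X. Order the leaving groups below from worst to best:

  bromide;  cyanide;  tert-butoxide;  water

tert-butoxide < cyanide < water < bromide

bromide: pKₐ(HBr) ≈ -9 — weak base; good leaving group
water: pKₐ(H₃O⁺) ≈ -1.7
cyanide: pKₐ(HCN) ≈ 9.2 — sp carbon stabilises the charge somewhat, but still a poor LG
tert-butoxide: pKₐ(t-BuOH) ≈ 18 — bulky, strongly basic alkoxide
Reversing gives the worst-to-best order requested.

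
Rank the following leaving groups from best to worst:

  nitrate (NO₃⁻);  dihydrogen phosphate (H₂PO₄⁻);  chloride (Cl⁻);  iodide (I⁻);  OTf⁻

OTf⁻: pKₐ(CF₃SO₃H (triflic acid)) ≈ -14
iodide (I⁻): pKₐ(HI) ≈ -10
chloride (Cl⁻): pKₐ(HCl) ≈ -7
nitrate (NO₃⁻): pKₐ(HNO₃) ≈ -1.3
dihydrogen phosphate (H₂PO₄⁻): pKₐ(H₃PO₄) ≈ 2.1

OTf⁻ > iodide (I⁻) > chloride (Cl⁻) > nitrate (NO₃⁻) > dihydrogen phosphate (H₂PO₄⁻)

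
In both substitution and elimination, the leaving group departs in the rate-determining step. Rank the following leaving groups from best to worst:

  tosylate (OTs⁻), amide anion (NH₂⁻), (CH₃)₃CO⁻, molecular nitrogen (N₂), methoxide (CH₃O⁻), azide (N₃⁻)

molecular nitrogen (N₂) > tosylate (OTs⁻) > azide (N₃⁻) > methoxide (CH₃O⁻) > (CH₃)₃CO⁻ > amide anion (NH₂⁻)

molecular nitrogen (N₂): no meaningful conjugate acid; N₂ departs as an exceptionally stable neutral molecule
tosylate (OTs⁻): pKₐ(p-CH₃C₆H₄SO₃H (TsOH)) ≈ -2.8 — resonance-delocalised arenesulfonate
azide (N₃⁻): pKₐ(HN₃) ≈ 4.7
methoxide (CH₃O⁻): pKₐ(CH₃OH) ≈ 15.5 — strong base; alkoxides do not leave unassisted
(CH₃)₃CO⁻: pKₐ(t-BuOH) ≈ 18 — bulky, strongly basic alkoxide
amide anion (NH₂⁻): pKₐ(NH₃) ≈ 38 — extremely strong base; never a leaving group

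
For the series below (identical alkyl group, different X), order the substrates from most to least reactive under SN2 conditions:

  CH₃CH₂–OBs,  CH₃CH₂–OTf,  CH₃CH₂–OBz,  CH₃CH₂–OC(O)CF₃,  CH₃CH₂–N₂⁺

CH₃CH₂–N₂⁺ > CH₃CH₂–OTf > CH₃CH₂–OBs > CH₃CH₂–OC(O)CF₃ > CH₃CH₂–OBz

Same R in every case — rank the leaving groups.
Leaving-group ability tracks the stability of the departed species; conjugate-acid pKₐ is the usual yardstick (lower pKₐ → better LG).
CH₃CH₂–N₂⁺ loses N₂: no meaningful conjugate acid; N₂ departs as an exceptionally stable neutral molecule
CH₃CH₂–OTf loses OTf⁻: pKₐ(CF₃SO₃H (triflic acid)) ≈ -14
CH₃CH₂–OBs loses OBs⁻: pKₐ(p-BrC₆H₄SO₃H) ≈ -2.8
CH₃CH₂–OC(O)CF₃ loses CF₃COO⁻: pKₐ(CF₃COOH) ≈ 0.2
CH₃CH₂–OBz loses PhCOO⁻: pKₐ(C₆H₅COOH) ≈ 4.2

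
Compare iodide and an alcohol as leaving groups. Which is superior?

iodide

iodide is the better leaving group.
pKₐ(HI) ≈ -10 versus pKₐ(R'OH₂⁺) ≈ -2.4: iodide is the much weaker base.
Large, highly polarisable; very weak base.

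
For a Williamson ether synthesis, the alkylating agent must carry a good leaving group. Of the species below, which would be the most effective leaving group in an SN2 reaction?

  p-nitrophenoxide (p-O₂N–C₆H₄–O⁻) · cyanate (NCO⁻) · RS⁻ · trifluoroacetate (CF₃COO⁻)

trifluoroacetate (CF₃COO⁻)

trifluoroacetate (CF₃COO⁻): pKₐ(CF₃COOH) ≈ 0.2
cyanate (NCO⁻): pKₐ(HOCN) ≈ 3.5
p-nitrophenoxide (p-O₂N–C₆H₄–O⁻): pKₐ(p-nitrophenol) ≈ 7.2
RS⁻: pKₐ(RSH (a thiol)) ≈ 10.5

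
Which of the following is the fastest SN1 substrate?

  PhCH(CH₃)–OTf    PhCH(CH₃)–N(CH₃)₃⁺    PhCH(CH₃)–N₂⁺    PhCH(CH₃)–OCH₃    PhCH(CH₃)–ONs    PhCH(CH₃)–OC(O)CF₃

PhCH(CH₃)–N₂⁺

With the same alkyl group throughout, only the leaving group differentiates the rates.
Rank by basicity of the departing species: weakest base leaves most easily.
PhCH(CH₃)–N₂⁺ loses N₂: no meaningful conjugate acid; N₂ departs as an exceptionally stable neutral molecule
PhCH(CH₃)–OTf loses OTf⁻: pKₐ(CF₃SO₃H (triflic acid)) ≈ -14
PhCH(CH₃)–ONs loses ONs⁻: pKₐ(p-O₂NC₆H₄SO₃H) ≈ -3.5
PhCH(CH₃)–OC(O)CF₃ loses CF₃COO⁻: pKₐ(CF₃COOH) ≈ 0.2
PhCH(CH₃)–N(CH₃)₃⁺ loses NR'₃: pKₐ(R'₃NH⁺) ≈ 10.7
PhCH(CH₃)–OCH₃ loses CH₃O⁻: pKₐ(CH₃OH) ≈ 15.5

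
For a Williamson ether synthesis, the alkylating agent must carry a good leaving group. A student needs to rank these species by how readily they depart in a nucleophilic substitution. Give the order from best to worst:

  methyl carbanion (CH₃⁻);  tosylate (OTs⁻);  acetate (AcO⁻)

tosylate (OTs⁻) > acetate (AcO⁻) > methyl carbanion (CH₃⁻)

Rank by basicity of the departing species: weakest base leaves most easily.
tosylate (OTs⁻): pKₐ(p-CH₃C₆H₄SO₃H (TsOH)) ≈ -2.8
acetate (AcO⁻): pKₐ(CH₃COOH) ≈ 4.8
methyl carbanion (CH₃⁻): pKₐ(CH₄) ≈ 48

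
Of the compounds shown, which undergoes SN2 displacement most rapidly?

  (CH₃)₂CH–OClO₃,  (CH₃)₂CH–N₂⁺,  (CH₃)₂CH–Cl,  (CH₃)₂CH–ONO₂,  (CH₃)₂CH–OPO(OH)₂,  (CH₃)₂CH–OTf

The skeletons are identical, so relative rate is governed entirely by leaving-group ability.
Leaving-group ability tracks the stability of the departed species; conjugate-acid pKₐ is the usual yardstick (lower pKₐ → better LG).
(CH₃)₂CH–N₂⁺ loses N₂: no meaningful conjugate acid; N₂ departs as an exceptionally stable neutral molecule
(CH₃)₂CH–OTf loses OTf⁻: pKₐ(CF₃SO₃H (triflic acid)) ≈ -14
(CH₃)₂CH–OClO₃ loses ClO₄⁻: pKₐ(HClO₄) ≈ -10
(CH₃)₂CH–Cl loses Cl⁻: pKₐ(HCl) ≈ -7
(CH₃)₂CH–ONO₂ loses NO₃⁻: pKₐ(HNO₃) ≈ -1.3
(CH₃)₂CH–OPO(OH)₂ loses H₂PO₄⁻: pKₐ(H₃PO₄) ≈ 2.1

(CH₃)₂CH–N₂⁺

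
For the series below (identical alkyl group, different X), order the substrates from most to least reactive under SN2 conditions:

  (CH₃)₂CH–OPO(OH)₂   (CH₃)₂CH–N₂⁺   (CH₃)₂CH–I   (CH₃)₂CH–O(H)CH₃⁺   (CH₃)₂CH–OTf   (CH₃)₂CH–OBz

(CH₃)₂CH–N₂⁺ > (CH₃)₂CH–OTf > (CH₃)₂CH–I > (CH₃)₂CH–O(H)CH₃⁺ > (CH₃)₂CH–OPO(OH)₂ > (CH₃)₂CH–OBz

With the same alkyl group throughout, only the leaving group differentiates the rates.
Rank by basicity of the departing species: weakest base leaves most easily.
(CH₃)₂CH–N₂⁺ loses N₂: no meaningful conjugate acid; N₂ departs as an exceptionally stable neutral molecule
(CH₃)₂CH–OTf loses OTf⁻: pKₐ(CF₃SO₃H (triflic acid)) ≈ -14
(CH₃)₂CH–I loses I⁻: pKₐ(HI) ≈ -10
(CH₃)₂CH–O(H)CH₃⁺ loses R'OH: pKₐ(R'OH₂⁺) ≈ -2.4
(CH₃)₂CH–OPO(OH)₂ loses H₂PO₄⁻: pKₐ(H₃PO₄) ≈ 2.1
(CH₃)₂CH–OBz loses PhCOO⁻: pKₐ(C₆H₅COOH) ≈ 4.2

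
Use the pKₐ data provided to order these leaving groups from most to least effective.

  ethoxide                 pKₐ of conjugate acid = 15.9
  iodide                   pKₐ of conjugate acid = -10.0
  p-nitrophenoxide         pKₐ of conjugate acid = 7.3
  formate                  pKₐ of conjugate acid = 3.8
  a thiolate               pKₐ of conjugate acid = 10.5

Lower conjugate-acid pKₐ ⇒ weaker base ⇒ better leaving group.
Sorting by the given values: iodide (-10.0), formate (3.8), p-nitrophenoxide (7.3), a thiolate (10.5), ethoxide (15.9).

iodide > formate > p-nitrophenoxide > a thiolate > ethoxide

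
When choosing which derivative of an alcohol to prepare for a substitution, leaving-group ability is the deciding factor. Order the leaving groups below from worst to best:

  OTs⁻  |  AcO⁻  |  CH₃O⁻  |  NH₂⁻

OTs⁻: pKₐ(p-CH₃C₆H₄SO₃H (TsOH)) ≈ -2.8
AcO⁻: pKₐ(CH₃COOH) ≈ 4.8
CH₃O⁻: pKₐ(CH₃OH) ≈ 15.5
NH₂⁻: pKₐ(NH₃) ≈ 38
Listed from poorest to best leaving group as asked.

NH₂⁻ < CH₃O⁻ < AcO⁻ < OTs⁻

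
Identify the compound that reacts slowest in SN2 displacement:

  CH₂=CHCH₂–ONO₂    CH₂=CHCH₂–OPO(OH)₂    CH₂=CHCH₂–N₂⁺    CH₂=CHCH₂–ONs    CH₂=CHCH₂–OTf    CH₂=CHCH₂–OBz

CH₂=CHCH₂–OBz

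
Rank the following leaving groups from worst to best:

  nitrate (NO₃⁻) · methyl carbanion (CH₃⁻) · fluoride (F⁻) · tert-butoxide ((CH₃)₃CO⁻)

Leaving-group ability tracks the stability of the departed species; conjugate-acid pKₐ is the usual yardstick (lower pKₐ → better LG).
nitrate (NO₃⁻): pKₐ(HNO₃) ≈ -1.3
fluoride (F⁻): pKₐ(HF) ≈ 3.2
tert-butoxide ((CH₃)₃CO⁻): pKₐ(t-BuOH) ≈ 18
methyl carbanion (CH₃⁻): pKₐ(CH₄) ≈ 48
Listed from poorest to best leaving group as asked.

methyl carbanion (CH₃⁻) < tert-butoxide ((CH₃)₃CO⁻) < fluoride (F⁻) < nitrate (NO₃⁻)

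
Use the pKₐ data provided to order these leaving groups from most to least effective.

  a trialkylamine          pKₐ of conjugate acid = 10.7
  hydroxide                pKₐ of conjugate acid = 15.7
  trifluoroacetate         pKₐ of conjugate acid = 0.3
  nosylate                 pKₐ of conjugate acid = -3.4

nosylate > trifluoroacetate > a trialkylamine > hydroxide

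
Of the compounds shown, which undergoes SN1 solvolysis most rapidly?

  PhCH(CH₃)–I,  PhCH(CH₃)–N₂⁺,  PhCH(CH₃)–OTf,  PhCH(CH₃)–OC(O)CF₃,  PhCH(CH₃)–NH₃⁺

With the same alkyl group throughout, only the leaving group differentiates the rates.
A good leaving group is a weak base: the lower the pKₐ of its conjugate acid, the more readily it departs.
PhCH(CH₃)–N₂⁺ loses N₂: no meaningful conjugate acid; N₂ departs as an exceptionally stable neutral molecule
PhCH(CH₃)–OTf loses OTf⁻: pKₐ(CF₃SO₃H (triflic acid)) ≈ -14
PhCH(CH₃)–I loses I⁻: pKₐ(HI) ≈ -10
PhCH(CH₃)–OC(O)CF₃ loses CF₃COO⁻: pKₐ(CF₃COOH) ≈ 0.2
PhCH(CH₃)–NH₃⁺ loses NH₃: pKₐ(NH₄⁺) ≈ 9.2

PhCH(CH₃)–N₂⁺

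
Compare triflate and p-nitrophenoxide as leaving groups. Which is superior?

triflate is the better leaving group.
pKₐ(CF₃SO₃H (triflic acid)) ≈ -14 versus pKₐ(p-nitrophenol) ≈ 7.2: triflate is the much weaker base.
Charge spread over three oxygens and a CF₃ group; the premier leaving group in synthesis.

triflate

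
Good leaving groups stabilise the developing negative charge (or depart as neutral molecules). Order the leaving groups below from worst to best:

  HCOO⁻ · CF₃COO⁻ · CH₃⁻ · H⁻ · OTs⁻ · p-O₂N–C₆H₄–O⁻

CH₃⁻ < H⁻ < p-O₂N–C₆H₄–O⁻ < HCOO⁻ < CF₃COO⁻ < OTs⁻

Rank by basicity of the departing species: weakest base leaves most easily.
OTs⁻: pKₐ(p-CH₃C₆H₄SO₃H (TsOH)) ≈ -2.8
CF₃COO⁻: pKₐ(CF₃COOH) ≈ 0.2 — strongly electron-withdrawing CF₃ stabilises the carboxylate
HCOO⁻: pKₐ(HCOOH) ≈ 3.8 — resonance-stabilised carboxylate
p-O₂N–C₆H₄–O⁻: pKₐ(p-nitrophenol) ≈ 7.2 — nitro group delocalises the charge; the classic chromogenic LG
H⁻: pKₐ(H₂) ≈ 36 — extremely strong base; leaves only in special hydride-transfer contexts
CH₃⁻: pKₐ(CH₄) ≈ 48 — unstabilised carbanion; the worst conceivable leaving group
Listed from poorest to best leaving group as asked.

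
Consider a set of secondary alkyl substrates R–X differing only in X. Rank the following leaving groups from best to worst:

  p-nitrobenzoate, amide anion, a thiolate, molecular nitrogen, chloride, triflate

molecular nitrogen > triflate > chloride > p-nitrobenzoate > a thiolate > amide anion

Leaving-group ability tracks the stability of the departed species; conjugate-acid pKₐ is the usual yardstick (lower pKₐ → better LG).
molecular nitrogen: no meaningful conjugate acid; N₂ departs as an exceptionally stable neutral molecule
triflate: pKₐ(CF₃SO₃H (triflic acid)) ≈ -14 — charge spread over three oxygens and a CF₃ group; the premier leaving group in synthesis
chloride: pKₐ(HCl) ≈ -7 — moderately weak base
p-nitrobenzoate: pKₐ(p-nitrobenzoic acid) ≈ 3.4 — electron-withdrawing nitro group stabilises the carboxylate
a thiolate: pKₐ(RSH (a thiol)) ≈ 10.5
amide anion: pKₐ(NH₃) ≈ 38 — extremely strong base; never a leaving group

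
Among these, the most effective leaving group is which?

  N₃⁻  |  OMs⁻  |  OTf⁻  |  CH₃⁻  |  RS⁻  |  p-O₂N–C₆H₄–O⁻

OTf⁻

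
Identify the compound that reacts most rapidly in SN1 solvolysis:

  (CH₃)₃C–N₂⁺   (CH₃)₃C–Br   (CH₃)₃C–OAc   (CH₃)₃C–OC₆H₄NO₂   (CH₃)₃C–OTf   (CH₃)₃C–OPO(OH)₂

(CH₃)₃C–N₂⁺

Identical carbon frameworks mean the comparison reduces to leaving-group quality.
Leaving-group ability tracks the stability of the departed species; conjugate-acid pKₐ is the usual yardstick (lower pKₐ → better LG).
(CH₃)₃C–N₂⁺ loses N₂: no meaningful conjugate acid; N₂ departs as an exceptionally stable neutral molecule
(CH₃)₃C–OTf loses OTf⁻: pKₐ(CF₃SO₃H (triflic acid)) ≈ -14
(CH₃)₃C–Br loses Br⁻: pKₐ(HBr) ≈ -9
(CH₃)₃C–OPO(OH)₂ loses H₂PO₄⁻: pKₐ(H₃PO₄) ≈ 2.1
(CH₃)₃C–OAc loses AcO⁻: pKₐ(CH₃COOH) ≈ 4.8
(CH₃)₃C–OC₆H₄NO₂ loses p-O₂N–C₆H₄–O⁻: pKₐ(p-nitrophenol) ≈ 7.2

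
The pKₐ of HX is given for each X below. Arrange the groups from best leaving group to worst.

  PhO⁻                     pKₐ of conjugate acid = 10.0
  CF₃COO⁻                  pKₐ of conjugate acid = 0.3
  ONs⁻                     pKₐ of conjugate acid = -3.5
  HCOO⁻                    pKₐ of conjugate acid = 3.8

Lower conjugate-acid pKₐ ⇒ weaker base ⇒ better leaving group.
Sorting by the given values: ONs⁻ (-3.5), CF₃COO⁻ (0.3), HCOO⁻ (3.8), PhO⁻ (10.0).

ONs⁻ > CF₃COO⁻ > HCOO⁻ > PhO⁻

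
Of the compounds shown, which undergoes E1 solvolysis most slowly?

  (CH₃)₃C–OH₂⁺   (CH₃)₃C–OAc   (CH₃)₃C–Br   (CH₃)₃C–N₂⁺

With the same alkyl group throughout, only the leaving group differentiates the rates.
Leaving-group ability tracks the stability of the departed species; conjugate-acid pKₐ is the usual yardstick (lower pKₐ → better LG).
(CH₃)₃C–N₂⁺ loses N₂: no meaningful conjugate acid; N₂ departs as an exceptionally stable neutral molecule
(CH₃)₃C–Br loses Br⁻: pKₐ(HBr) ≈ -9
(CH₃)₃C–OH₂⁺ loses H₂O: pKₐ(H₃O⁺) ≈ -1.7
(CH₃)₃C–OAc loses AcO⁻: pKₐ(CH₃COOH) ≈ 4.8

(CH₃)₃C–OAc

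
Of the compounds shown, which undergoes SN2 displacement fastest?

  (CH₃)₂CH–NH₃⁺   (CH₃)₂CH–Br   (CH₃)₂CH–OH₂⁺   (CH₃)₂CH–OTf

(CH₃)₂CH–OTf

With the same alkyl group throughout, only the leaving group differentiates the rates.
A good leaving group is a weak base: the lower the pKₐ of its conjugate acid, the more readily it departs.
(CH₃)₂CH–OTf loses OTf⁻: pKₐ(CF₃SO₃H (triflic acid)) ≈ -14
(CH₃)₂CH–Br loses Br⁻: pKₐ(HBr) ≈ -9
(CH₃)₂CH–OH₂⁺ loses H₂O: pKₐ(H₃O⁺) ≈ -1.7
(CH₃)₂CH–NH₃⁺ loses NH₃: pKₐ(NH₄⁺) ≈ 9.2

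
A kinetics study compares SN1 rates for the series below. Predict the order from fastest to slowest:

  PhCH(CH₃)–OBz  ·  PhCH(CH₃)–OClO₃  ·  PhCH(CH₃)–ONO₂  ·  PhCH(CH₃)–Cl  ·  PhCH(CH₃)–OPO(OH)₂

With the same alkyl group throughout, only the leaving group differentiates the rates.
The more stable X⁻ (or X) is on its own — i.e. the weaker a base it is — the better a leaving group it makes.
PhCH(CH₃)–OClO₃ loses ClO₄⁻: pKₐ(HClO₄) ≈ -10
PhCH(CH₃)–Cl loses Cl⁻: pKₐ(HCl) ≈ -7
PhCH(CH₃)–ONO₂ loses NO₃⁻: pKₐ(HNO₃) ≈ -1.3
PhCH(CH₃)–OPO(OH)₂ loses H₂PO₄⁻: pKₐ(H₃PO₄) ≈ 2.1
PhCH(CH₃)–OBz loses PhCOO⁻: pKₐ(C₆H₅COOH) ≈ 4.2

PhCH(CH₃)–OClO₃ > PhCH(CH₃)–Cl > PhCH(CH₃)–ONO₂ > PhCH(CH₃)–OPO(OH)₂ > PhCH(CH₃)–OBz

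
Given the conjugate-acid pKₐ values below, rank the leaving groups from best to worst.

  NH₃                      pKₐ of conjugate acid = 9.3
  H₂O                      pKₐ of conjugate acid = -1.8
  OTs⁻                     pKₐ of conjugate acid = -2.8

OTs⁻ > H₂O > NH₃

Lower conjugate-acid pKₐ ⇒ weaker base ⇒ better leaving group.
Sorting by the given values: OTs⁻ (-2.8), H₂O (-1.8), NH₃ (9.3).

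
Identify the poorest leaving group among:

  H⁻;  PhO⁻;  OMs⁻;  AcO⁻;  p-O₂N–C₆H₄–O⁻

H⁻

The more stable X⁻ (or X) is on its own — i.e. the weaker a base it is — the better a leaving group it makes.
OMs⁻: pKₐ(CH₃SO₃H (MsOH)) ≈ -1.9
AcO⁻: pKₐ(CH₃COOH) ≈ 4.8
p-O₂N–C₆H₄–O⁻: pKₐ(p-nitrophenol) ≈ 7.2
PhO⁻: pKₐ(C₆H₅OH (phenol)) ≈ 10
H⁻: pKₐ(H₂) ≈ 36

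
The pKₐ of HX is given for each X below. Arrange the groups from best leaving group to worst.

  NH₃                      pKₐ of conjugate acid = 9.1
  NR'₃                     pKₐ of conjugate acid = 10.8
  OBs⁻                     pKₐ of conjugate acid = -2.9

OBs⁻ > NH₃ > NR'₃

Lower conjugate-acid pKₐ ⇒ weaker base ⇒ better leaving group.
Sorting by the given values: OBs⁻ (-2.9), NH₃ (9.1), NR'₃ (10.8).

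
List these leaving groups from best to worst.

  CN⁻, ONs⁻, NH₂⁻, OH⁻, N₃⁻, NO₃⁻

Leaving-group ability tracks the stability of the departed species; conjugate-acid pKₐ is the usual yardstick (lower pKₐ → better LG).
ONs⁻: pKₐ(p-O₂NC₆H₄SO₃H) ≈ -3.5 — p-nitro group further stabilises the sulfonate
NO₃⁻: pKₐ(HNO₃) ≈ -1.3 — resonance-delocalised over three oxygens
N₃⁻: pKₐ(HN₃) ≈ 4.7 — linear, resonance-stabilised
CN⁻: pKₐ(HCN) ≈ 9.2
OH⁻: pKₐ(H₂O) ≈ 15.7
NH₂⁻: pKₐ(NH₃) ≈ 38

ONs⁻ > NO₃⁻ > N₃⁻ > CN⁻ > OH⁻ > NH₂⁻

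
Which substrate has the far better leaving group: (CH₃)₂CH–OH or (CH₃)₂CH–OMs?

From (CH₃)₂CH–OH the departing group would be OH⁻ (pKₐ(H₂O) ≈ 15.7). Strong base; essentially never leaves without prior activation.
From (CH₃)₂CH–OMs the leaving group is OMs⁻ (pKₐ(CH₃SO₃H (MsOH)) ≈ -1.9). Resonance-delocalised alkanesulfonate.
(In practice (CH₃)₂CH–OMs is made from (CH₃)₂CH–OH by treatment with MsCl / Et₃N, converting the hydroxyl into a mesylate.)

(CH₃)₂CH–OMs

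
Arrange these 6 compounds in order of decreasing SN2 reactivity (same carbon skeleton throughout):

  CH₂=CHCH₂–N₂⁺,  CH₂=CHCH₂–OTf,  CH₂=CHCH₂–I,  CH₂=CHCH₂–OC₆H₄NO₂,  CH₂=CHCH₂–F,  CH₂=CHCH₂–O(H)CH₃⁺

Identical carbon frameworks mean the comparison reduces to leaving-group quality.
A good leaving group is a weak base: the lower the pKₐ of its conjugate acid, the more readily it departs.
CH₂=CHCH₂–N₂⁺ loses N₂: no meaningful conjugate acid; N₂ departs as an exceptionally stable neutral molecule
CH₂=CHCH₂–OTf loses OTf⁻: pKₐ(CF₃SO₃H (triflic acid)) ≈ -14
CH₂=CHCH₂–I loses I⁻: pKₐ(HI) ≈ -10
CH₂=CHCH₂–O(H)CH₃⁺ loses R'OH: pKₐ(R'OH₂⁺) ≈ -2.4
CH₂=CHCH₂–F loses F⁻: pKₐ(HF) ≈ 3.2
CH₂=CHCH₂–OC₆H₄NO₂ loses p-O₂N–C₆H₄–O⁻: pKₐ(p-nitrophenol) ≈ 7.2

CH₂=CHCH₂–N₂⁺ > CH₂=CHCH₂–OTf > CH₂=CHCH₂–I > CH₂=CHCH₂–O(H)CH₃⁺ > CH₂=CHCH₂–F > CH₂=CHCH₂–OC₆H₄NO₂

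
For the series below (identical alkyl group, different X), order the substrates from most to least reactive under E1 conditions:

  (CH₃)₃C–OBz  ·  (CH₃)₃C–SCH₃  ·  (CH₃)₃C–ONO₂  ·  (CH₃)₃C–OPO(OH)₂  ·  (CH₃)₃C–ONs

(CH₃)₃C–ONs > (CH₃)₃C–ONO₂ > (CH₃)₃C–OPO(OH)₂ > (CH₃)₃C–OBz > (CH₃)₃C–SCH₃

With the same alkyl group throughout, only the leaving group differentiates the rates.
The more stable X⁻ (or X) is on its own — i.e. the weaker a base it is — the better a leaving group it makes.
(CH₃)₃C–ONs loses ONs⁻: pKₐ(p-O₂NC₆H₄SO₃H) ≈ -3.5
(CH₃)₃C–ONO₂ loses NO₃⁻: pKₐ(HNO₃) ≈ -1.3
(CH₃)₃C–OPO(OH)₂ loses H₂PO₄⁻: pKₐ(H₃PO₄) ≈ 2.1
(CH₃)₃C–OBz loses PhCOO⁻: pKₐ(C₆H₅COOH) ≈ 4.2
(CH₃)₃C–SCH₃ loses RS⁻: pKₐ(RSH (a thiol)) ≈ 10.5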